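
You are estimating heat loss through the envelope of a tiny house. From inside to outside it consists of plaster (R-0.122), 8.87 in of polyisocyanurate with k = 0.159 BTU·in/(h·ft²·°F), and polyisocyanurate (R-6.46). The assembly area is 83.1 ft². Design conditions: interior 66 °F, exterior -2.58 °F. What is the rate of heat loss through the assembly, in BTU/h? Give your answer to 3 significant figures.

91.4 BTU/h

8.87/0.159 = 55.79
R_total = 0.122 + 55.79 + 6.46 = 62.37 ft²·°F·h/BTU
Q = A·ΔT/R = 83.1 × (66 − (-2.58)) / 62.37 = 91.38 BTU/h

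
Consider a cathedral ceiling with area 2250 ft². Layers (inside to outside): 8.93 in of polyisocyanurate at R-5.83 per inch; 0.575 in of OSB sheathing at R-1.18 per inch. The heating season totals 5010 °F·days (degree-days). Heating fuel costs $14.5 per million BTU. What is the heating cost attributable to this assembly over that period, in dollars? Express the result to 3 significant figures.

74.4 dollars

8.93 × 5.83 = 52.06
0.575 × 1.18 = 0.6785
R_total = 52.06 + 0.6785 = 52.74 ft²·°F·h/BTU
E = A × HDD × 24 / R = 2250 × 5010 × 24 / 52.74 = 5130000 BTU
Cost = 5130000/10⁶ × 14.5 = $74.38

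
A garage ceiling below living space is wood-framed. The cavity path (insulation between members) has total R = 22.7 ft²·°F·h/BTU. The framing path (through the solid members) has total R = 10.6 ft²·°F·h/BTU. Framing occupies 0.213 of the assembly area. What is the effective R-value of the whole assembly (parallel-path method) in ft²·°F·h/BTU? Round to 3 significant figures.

18.3 ft²·°F·h/BTU

U_eff = 0.787/22.7 + 0.213/10.6 = 0.03467 + 0.02009 = 0.05476
R_eff = 1/U_eff = 18.26 ft²·°F·h/BTU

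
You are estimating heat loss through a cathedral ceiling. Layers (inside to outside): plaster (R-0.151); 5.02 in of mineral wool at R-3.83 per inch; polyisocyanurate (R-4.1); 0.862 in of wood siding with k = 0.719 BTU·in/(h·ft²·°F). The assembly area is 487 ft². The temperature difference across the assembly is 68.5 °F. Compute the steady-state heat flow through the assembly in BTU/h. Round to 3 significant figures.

1350 BTU/h

5.02 × 3.83 = 19.23
0.862/0.719 = 1.199
R_total = 0.151 + 19.23 + 4.1 + 1.199 = 24.68 ft²·°F·h/BTU
Q = A·ΔT/R = 487 × 68.5 / 24.68 = 1352 BTU/h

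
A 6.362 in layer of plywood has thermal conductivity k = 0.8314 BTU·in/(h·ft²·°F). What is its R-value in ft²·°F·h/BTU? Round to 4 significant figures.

R = L/k = 6.362/0.8314 = 7.6522 ft²·°F·h/BTU

7.652 ft²·°F·h/BTU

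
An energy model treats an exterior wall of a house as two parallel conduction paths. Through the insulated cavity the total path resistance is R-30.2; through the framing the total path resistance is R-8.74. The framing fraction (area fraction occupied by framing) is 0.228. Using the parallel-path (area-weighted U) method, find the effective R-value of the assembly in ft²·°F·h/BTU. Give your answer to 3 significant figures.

19.4 ft²·°F·h/BTU

U_eff = 0.772/30.2 + 0.228/8.74 = 0.02556 + 0.02609 = 0.05165
R_eff = 1/U_eff = 19.36 ft²·°F·h/BTU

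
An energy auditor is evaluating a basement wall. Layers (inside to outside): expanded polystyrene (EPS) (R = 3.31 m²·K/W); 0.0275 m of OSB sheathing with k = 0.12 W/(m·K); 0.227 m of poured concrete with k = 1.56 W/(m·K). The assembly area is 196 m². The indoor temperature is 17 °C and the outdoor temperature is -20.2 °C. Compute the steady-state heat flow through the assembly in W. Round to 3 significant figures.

1980 W

0.0275/0.12 = 0.2292
0.227/1.56 = 0.1455
R_total = 3.31 + 0.2292 + 0.1455 = 3.685 m²·K/W
Q = A·ΔT/R = 196 × (17 − (-20.2)) / 3.685 = 1979 W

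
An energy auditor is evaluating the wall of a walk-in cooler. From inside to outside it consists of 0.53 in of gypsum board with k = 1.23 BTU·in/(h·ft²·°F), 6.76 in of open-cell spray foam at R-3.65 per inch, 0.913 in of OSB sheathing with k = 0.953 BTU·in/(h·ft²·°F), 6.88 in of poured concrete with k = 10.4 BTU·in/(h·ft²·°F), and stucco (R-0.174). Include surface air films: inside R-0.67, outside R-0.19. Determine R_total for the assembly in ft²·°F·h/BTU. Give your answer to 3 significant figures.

27.8 ft²·°F·h/BTU

0.53/1.23 = 0.4309
6.76 × 3.65 = 24.67
0.913/0.953 = 0.958
6.88/10.4 = 0.6615
R_total = 0.67 + 0.4309 + 24.67 + 0.958 + 0.6615 + 0.174 + 0.19 = 27.76 ft²·°F·h/BTU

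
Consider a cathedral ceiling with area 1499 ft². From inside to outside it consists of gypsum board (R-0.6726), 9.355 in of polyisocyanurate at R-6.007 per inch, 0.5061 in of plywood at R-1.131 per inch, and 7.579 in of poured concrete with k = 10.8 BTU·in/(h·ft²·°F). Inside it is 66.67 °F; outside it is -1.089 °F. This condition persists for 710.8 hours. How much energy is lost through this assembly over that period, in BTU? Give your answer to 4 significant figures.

1242000 BTU

9.355 × 6.007 = 56.195
0.5061 × 1.131 = 0.5724
7.579/10.8 = 0.70176
R_total = 0.6726 + 56.195 + 0.5724 + 0.70176 = 58.142 ft²·°F·h/BTU
Q = 1499 × (66.67 − (-1.089)) / 58.142 = 1746.9 BTU/h
E = 1746.9 × 710.8 = 1241700 BTU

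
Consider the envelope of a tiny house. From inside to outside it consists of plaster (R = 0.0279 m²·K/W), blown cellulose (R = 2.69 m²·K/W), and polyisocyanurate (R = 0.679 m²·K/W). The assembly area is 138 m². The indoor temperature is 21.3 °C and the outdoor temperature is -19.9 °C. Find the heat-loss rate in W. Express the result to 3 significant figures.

1670 W

R_total = 0.0279 + 2.69 + 0.679 = 3.397 m²·K/W
Q = A·ΔT/R = 138 × (21.3 − (-19.9)) / 3.397 = 1674 W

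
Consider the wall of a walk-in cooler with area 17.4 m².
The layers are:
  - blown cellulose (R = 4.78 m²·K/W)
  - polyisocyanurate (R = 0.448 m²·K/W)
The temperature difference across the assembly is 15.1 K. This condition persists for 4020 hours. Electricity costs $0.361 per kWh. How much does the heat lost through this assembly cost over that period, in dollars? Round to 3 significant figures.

72.9 dollars

R_total = 4.78 + 0.448 = 5.228 m²·K/W
Q = 17.4 × 15.1 / 5.228 = 50.26 W
E = 50.26 W × 4020 h / 1000 = 202 kWh
Cost = 202 × 0.361 = $72.93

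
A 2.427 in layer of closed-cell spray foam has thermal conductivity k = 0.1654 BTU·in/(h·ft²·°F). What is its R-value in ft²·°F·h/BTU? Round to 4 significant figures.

14.67 ft²·°F·h/BTU

R = L/k = 2.427/0.1654 = 14.674 ft²·°F·h/BTU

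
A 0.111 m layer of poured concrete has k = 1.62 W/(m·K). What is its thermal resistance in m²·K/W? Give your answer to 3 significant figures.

0.0685 m²·K/W

R = L/k = 0.111/1.62 = 0.06852 m²·K/W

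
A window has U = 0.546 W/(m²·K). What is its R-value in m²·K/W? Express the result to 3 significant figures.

1.83 m²·K/W

R = 1/U = 1/0.546 = 1.832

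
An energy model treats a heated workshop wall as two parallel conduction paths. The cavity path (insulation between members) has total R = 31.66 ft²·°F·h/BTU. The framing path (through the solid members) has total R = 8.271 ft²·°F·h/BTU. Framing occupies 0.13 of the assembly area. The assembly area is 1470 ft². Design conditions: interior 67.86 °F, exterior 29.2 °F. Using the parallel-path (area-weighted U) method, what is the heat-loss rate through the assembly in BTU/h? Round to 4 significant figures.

2455 BTU/h

U_eff = 0.87/31.66 + 0.13/8.271 = 0.027479 + 0.015718 = 0.043197
R_eff = 1/U_eff = 23.15 ft²·°F·h/BTU
Q = 1470 × (67.86 − 29.2) / 23.15 = 2454.9 BTU/h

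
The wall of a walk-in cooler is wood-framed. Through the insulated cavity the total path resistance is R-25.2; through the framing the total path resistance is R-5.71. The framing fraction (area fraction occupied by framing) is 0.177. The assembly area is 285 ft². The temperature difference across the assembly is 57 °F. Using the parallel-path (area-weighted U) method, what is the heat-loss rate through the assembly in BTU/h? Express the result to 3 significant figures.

1030 BTU/h

U_eff = 0.823/25.2 + 0.177/5.71 = 0.03266 + 0.031 = 0.06366
R_eff = 1/U_eff = 15.71 ft²·°F·h/BTU
Q = 285 × 57 / 15.71 = 1034 BTU/h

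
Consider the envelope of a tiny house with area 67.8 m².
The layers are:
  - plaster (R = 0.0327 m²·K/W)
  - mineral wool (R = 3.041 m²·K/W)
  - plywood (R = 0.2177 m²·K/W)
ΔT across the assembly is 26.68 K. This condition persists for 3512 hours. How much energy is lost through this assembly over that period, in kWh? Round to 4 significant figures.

1930 kWh

R_total = 0.0327 + 3.041 + 0.2177 = 3.2914 m²·K/W
Q = 67.8 × 26.68 / 3.2914 = 549.58 W
E = 549.58 W × 3512 h / 1000 = 1930.1 kWh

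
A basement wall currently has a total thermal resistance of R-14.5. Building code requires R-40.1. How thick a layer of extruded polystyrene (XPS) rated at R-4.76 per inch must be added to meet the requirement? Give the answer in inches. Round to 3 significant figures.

ΔR = 40.1 − 14.5 = 25.6 ft²·°F·h/BTU
L = ΔR / (R/in) = 25.6/4.76 = 5.378 in

5.38 in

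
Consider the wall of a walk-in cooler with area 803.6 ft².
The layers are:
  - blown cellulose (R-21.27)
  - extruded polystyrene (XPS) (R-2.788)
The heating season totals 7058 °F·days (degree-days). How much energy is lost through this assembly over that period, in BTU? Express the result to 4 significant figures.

R_total = 21.27 + 2.788 = 24.058 ft²·°F·h/BTU
E = A × HDD × 24 / R = 803.6 × 7058 × 24 / 24.058 = 5658100 BTU

5658000 BTU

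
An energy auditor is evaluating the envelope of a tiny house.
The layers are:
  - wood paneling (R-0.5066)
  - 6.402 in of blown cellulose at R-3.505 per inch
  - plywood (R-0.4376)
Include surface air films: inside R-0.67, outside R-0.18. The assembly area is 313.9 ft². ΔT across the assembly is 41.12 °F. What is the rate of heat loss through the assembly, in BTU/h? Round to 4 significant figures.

6.402 × 3.505 = 22.439
R_total = 0.67 + 0.5066 + 22.439 + 0.4376 + 0.18 = 24.233 ft²·°F·h/BTU
Q = A·ΔT/R = 313.9 × 41.12 / 24.233 = 532.64 BTU/h

532.6 BTU/h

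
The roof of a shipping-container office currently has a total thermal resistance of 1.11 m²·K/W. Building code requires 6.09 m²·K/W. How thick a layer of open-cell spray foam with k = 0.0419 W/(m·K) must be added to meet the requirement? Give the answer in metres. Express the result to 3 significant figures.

0.209 m

ΔR = 6.09 − 1.11 = 4.98 m²·K/W
L = ΔR × k = 4.98 × 0.0419 = 0.2087 m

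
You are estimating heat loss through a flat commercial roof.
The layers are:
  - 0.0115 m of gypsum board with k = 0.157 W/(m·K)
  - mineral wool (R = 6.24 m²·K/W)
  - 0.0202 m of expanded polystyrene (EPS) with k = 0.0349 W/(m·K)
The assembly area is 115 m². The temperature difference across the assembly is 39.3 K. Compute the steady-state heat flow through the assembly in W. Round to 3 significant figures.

0.0115/0.157 = 0.07325
0.0202/0.0349 = 0.5788
R_total = 0.07325 + 6.24 + 0.5788 = 6.892 m²·K/W
Q = A·ΔT/R = 115 × 39.3 / 6.892 = 655.8 W

656 W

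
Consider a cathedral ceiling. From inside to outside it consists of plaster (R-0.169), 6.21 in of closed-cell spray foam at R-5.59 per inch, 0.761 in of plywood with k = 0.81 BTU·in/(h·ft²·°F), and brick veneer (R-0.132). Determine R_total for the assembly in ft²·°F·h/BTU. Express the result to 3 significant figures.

36.0 ft²·°F·h/BTU

6.21 × 5.59 = 34.71
0.761/0.81 = 0.9395
R_total = 0.169 + 34.71 + 0.9395 + 0.132 = 35.95 ft²·°F·h/BTU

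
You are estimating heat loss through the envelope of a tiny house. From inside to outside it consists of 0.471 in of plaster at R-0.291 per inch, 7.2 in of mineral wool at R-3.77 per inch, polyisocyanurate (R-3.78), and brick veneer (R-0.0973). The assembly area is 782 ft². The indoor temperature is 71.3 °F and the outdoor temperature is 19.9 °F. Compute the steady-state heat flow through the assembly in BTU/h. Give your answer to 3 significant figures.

1290 BTU/h

0.471 × 0.291 = 0.1371
7.2 × 3.77 = 27.14
R_total = 0.1371 + 27.14 + 3.78 + 0.0973 = 31.16 ft²·°F·h/BTU
Q = A·ΔT/R = 782 × (71.3 − 19.9) / 31.16 = 1290 BTU/h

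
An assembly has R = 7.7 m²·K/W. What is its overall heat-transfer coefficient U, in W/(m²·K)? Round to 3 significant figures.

U = 1/R = 1/7.7 = 0.1299

0.130 W/(m²·K)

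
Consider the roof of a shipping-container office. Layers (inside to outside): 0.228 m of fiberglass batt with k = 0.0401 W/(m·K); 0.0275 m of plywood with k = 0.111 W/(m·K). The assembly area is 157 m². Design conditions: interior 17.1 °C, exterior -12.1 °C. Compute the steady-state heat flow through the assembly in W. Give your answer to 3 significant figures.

773 W

0.228/0.0401 = 5.686
0.0275/0.111 = 0.2477
R_total = 5.686 + 0.2477 = 5.934 m²·K/W
Q = A·ΔT/R = 157 × (17.1 − (-12.1)) / 5.934 = 772.6 W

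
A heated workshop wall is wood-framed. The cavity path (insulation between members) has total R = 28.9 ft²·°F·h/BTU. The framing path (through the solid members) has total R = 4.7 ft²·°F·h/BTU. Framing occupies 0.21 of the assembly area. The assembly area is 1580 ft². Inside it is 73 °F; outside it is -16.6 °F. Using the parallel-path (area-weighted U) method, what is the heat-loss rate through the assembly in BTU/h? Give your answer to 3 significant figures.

10200 BTU/h

U_eff = 0.79/28.9 + 0.21/4.7 = 0.02734 + 0.04468 = 0.07202
R_eff = 1/U_eff = 13.89 ft²·°F·h/BTU
Q = 1580 × (73 − (-16.6)) / 13.89 = 10200 BTU/h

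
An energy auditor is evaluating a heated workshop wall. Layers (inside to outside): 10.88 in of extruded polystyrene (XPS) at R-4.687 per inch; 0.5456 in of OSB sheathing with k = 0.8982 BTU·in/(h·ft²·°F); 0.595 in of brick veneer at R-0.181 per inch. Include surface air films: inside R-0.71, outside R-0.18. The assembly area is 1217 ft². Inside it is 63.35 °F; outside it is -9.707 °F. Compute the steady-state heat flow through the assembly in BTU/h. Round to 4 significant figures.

10.88 × 4.687 = 50.995
0.5456/0.8982 = 0.60744
0.595 × 0.181 = 0.10769
R_total = 0.71 + 50.995 + 0.60744 + 0.10769 + 0.18 = 52.6 ft²·°F·h/BTU
Q = A·ΔT/R = 1217 × (63.35 − (-9.707)) / 52.6 = 1690.3 BTU/h

1690 BTU/h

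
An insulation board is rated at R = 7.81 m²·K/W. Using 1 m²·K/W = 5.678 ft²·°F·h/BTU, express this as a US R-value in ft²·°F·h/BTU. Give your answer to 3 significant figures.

44.3 ft²·°F·h/BTU

R_US = 7.81 × 5.678 = 44.35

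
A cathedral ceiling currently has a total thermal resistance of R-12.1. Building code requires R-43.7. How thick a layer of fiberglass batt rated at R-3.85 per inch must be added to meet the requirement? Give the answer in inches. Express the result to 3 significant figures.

ΔR = 43.7 − 12.1 = 31.6 ft²·°F·h/BTU
L = ΔR / (R/in) = 31.6/3.85 = 8.208 in

8.21 in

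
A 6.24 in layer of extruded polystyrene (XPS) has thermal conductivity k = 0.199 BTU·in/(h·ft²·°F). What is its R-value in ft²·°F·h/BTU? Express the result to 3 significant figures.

R = L/k = 6.24/0.199 = 31.36 ft²·°F·h/BTU

31.4 ft²·°F·h/BTU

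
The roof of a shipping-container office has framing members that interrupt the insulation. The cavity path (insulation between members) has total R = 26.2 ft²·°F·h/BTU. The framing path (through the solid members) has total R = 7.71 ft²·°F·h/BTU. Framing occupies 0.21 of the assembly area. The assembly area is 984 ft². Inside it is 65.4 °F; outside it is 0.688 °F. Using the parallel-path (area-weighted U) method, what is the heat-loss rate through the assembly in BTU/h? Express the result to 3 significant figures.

3650 BTU/h

U_eff = 0.79/26.2 + 0.21/7.71 = 0.03015 + 0.02724 = 0.05739
R_eff = 1/U_eff = 17.42 ft²·°F·h/BTU
Q = 984 × (65.4 − 0.688) / 17.42 = 3654 BTU/h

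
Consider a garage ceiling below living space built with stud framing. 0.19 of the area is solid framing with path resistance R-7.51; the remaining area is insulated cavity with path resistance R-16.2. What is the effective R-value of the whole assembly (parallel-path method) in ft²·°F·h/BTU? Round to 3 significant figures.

13.3 ft²·°F·h/BTU

U_eff = 0.81/16.2 + 0.19/7.51 = 0.05 + 0.0253 = 0.0753
R_eff = 1/U_eff = 13.28 ft²·°F·h/BTU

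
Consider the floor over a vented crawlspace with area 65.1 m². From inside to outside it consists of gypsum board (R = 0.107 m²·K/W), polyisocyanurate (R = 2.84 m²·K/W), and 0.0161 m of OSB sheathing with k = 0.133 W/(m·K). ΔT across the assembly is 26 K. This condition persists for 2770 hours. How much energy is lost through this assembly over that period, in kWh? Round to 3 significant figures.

0.0161/0.133 = 0.1211
R_total = 0.107 + 2.84 + 0.1211 = 3.068 m²·K/W
Q = 65.1 × 26 / 3.068 = 551.7 W
E = 551.7 W × 2770 h / 1000 = 1528 kWh

1530 kWh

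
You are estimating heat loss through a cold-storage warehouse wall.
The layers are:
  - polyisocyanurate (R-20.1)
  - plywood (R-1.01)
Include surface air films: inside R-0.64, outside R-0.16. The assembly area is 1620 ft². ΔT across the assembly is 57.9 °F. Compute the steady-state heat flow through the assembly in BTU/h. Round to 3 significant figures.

R_total = 0.64 + 20.1 + 1.01 + 0.16 = 21.91 ft²·°F·h/BTU
Q = A·ΔT/R = 1620 × 57.9 / 21.91 = 4281 BTU/h

4280 BTU/h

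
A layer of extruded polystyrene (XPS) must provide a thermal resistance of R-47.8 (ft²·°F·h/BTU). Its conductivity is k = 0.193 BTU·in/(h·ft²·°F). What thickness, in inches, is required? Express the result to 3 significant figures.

9.23 in

L = R × k = 47.8 × 0.193 = 9.225 in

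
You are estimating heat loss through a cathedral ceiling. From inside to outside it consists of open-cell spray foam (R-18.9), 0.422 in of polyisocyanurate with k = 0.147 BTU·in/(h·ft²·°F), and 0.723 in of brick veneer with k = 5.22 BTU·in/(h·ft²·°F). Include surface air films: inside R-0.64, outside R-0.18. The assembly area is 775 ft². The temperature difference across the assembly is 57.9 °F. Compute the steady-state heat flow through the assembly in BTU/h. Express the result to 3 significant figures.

1970 BTU/h

0.422/0.147 = 2.871
0.723/5.22 = 0.1385
R_total = 0.64 + 18.9 + 2.871 + 0.1385 + 0.18 = 22.73 ft²·°F·h/BTU
Q = A·ΔT/R = 775 × 57.9 / 22.73 = 1974 BTU/h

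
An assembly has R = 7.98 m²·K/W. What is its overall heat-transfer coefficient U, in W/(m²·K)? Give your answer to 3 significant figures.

U = 1/R = 1/7.98 = 0.1253

0.125 W/(m²·K)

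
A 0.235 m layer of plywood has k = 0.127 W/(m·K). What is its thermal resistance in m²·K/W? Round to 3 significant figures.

1.85 m²·K/W

R = L/k = 0.235/0.127 = 1.85 m²·K/W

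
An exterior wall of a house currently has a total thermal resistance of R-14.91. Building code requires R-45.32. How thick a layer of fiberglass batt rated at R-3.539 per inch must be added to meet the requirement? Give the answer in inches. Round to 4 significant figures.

ΔR = 45.32 − 14.91 = 30.41 ft²·°F·h/BTU
L = ΔR / (R/in) = 30.41/3.539 = 8.5928 in

8.593 in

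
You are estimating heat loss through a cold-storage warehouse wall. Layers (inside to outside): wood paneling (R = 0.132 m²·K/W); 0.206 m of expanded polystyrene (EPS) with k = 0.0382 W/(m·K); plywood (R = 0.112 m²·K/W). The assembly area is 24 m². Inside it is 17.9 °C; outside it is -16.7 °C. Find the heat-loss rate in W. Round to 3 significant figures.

0.206/0.0382 = 5.393
R_total = 0.132 + 5.393 + 0.112 = 5.637 m²·K/W
Q = A·ΔT/R = 24 × (17.9 − (-16.7)) / 5.637 = 147.3 W

147 W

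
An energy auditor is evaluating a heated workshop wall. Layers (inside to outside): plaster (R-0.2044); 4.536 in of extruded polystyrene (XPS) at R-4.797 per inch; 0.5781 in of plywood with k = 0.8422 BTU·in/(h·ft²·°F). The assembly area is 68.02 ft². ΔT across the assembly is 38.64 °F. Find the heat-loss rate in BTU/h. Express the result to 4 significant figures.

116.0 BTU/h

4.536 × 4.797 = 21.759
0.5781/0.8422 = 0.68642
R_total = 0.2044 + 21.759 + 0.68642 = 22.65 ft²·°F·h/BTU
Q = A·ΔT/R = 68.02 × 38.64 / 22.65 = 116.04 BTU/h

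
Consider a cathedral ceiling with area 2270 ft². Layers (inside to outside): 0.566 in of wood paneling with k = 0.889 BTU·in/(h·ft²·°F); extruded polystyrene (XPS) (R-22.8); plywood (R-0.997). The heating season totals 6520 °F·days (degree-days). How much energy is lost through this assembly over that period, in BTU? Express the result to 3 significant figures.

14500000 BTU

0.566/0.889 = 0.6367
R_total = 0.6367 + 22.8 + 0.997 = 24.43 ft²·°F·h/BTU
E = A × HDD × 24 / R = 2270 × 6520 × 24 / 24.43 = 14540000 BTU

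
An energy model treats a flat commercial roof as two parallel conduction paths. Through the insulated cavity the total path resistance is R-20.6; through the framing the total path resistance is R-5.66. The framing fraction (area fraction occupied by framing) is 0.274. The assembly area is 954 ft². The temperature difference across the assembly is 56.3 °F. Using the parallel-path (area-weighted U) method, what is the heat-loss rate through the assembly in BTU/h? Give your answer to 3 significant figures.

4490 BTU/h

U_eff = 0.726/20.6 + 0.274/5.66 = 0.03524 + 0.04841 = 0.08365
R_eff = 1/U_eff = 11.95 ft²·°F·h/BTU
Q = 954 × 56.3 / 11.95 = 4493 BTU/h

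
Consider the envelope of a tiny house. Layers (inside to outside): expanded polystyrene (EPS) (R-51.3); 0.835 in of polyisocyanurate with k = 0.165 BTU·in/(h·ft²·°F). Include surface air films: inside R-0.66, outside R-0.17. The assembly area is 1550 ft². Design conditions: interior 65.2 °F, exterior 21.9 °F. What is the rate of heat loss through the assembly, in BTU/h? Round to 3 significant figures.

0.835/0.165 = 5.061
R_total = 0.66 + 51.3 + 5.061 + 0.17 = 57.19 ft²·°F·h/BTU
Q = A·ΔT/R = 1550 × (65.2 − 21.9) / 57.19 = 1174 BTU/h

1170 BTU/h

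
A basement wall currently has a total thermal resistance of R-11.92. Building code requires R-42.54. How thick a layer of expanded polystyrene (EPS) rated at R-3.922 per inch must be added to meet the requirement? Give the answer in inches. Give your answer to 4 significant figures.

7.807 in

ΔR = 42.54 − 11.92 = 30.62 ft²·°F·h/BTU
L = ΔR / (R/in) = 30.62/3.922 = 7.8072 in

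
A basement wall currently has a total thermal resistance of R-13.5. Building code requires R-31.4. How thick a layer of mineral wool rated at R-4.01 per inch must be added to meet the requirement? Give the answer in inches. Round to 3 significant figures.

ΔR = 31.4 − 13.5 = 17.9 ft²·°F·h/BTU
L = ΔR / (R/in) = 17.9/4.01 = 4.464 in

4.46 in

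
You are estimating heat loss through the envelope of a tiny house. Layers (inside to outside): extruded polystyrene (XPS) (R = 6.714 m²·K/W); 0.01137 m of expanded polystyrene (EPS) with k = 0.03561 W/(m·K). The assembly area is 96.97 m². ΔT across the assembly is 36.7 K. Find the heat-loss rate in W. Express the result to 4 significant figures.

0.01137/0.03561 = 0.31929
R_total = 6.714 + 0.31929 = 7.0333 m²·K/W
Q = A·ΔT/R = 96.97 × 36.7 / 7.0333 = 505.99 W

506.0 W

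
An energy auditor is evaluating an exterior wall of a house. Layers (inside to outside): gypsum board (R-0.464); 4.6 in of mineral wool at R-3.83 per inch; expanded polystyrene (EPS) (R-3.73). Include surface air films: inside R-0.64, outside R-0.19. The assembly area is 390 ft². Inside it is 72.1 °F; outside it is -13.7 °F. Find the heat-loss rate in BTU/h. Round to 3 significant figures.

1480 BTU/h

4.6 × 3.83 = 17.62
R_total = 0.64 + 0.464 + 17.62 + 3.73 + 0.19 = 22.64 ft²·°F·h/BTU
Q = A·ΔT/R = 390 × (72.1 − (-13.7)) / 22.64 = 1478 BTU/h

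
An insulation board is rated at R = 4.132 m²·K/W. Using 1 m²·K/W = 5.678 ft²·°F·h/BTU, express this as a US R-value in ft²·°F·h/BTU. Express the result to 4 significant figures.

23.46 ft²·°F·h/BTU

R_US = 4.132 × 5.678 = 23.461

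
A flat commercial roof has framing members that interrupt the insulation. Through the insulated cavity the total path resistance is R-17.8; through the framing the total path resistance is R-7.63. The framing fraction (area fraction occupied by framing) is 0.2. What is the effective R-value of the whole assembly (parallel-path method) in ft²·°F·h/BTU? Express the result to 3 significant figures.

U_eff = 0.8/17.8 + 0.2/7.63 = 0.04494 + 0.02621 = 0.07116
R_eff = 1/U_eff = 14.05 ft²·°F·h/BTU

14.1 ft²·°F·h/BTU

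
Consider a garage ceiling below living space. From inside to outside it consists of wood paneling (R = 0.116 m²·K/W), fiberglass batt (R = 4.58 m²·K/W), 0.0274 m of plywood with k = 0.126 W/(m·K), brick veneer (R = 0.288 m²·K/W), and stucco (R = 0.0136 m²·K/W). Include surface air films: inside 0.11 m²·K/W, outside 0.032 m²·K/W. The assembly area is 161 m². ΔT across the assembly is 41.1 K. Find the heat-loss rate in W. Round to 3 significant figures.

1240 W

0.0274/0.126 = 0.2175
R_total = 0.11 + 0.116 + 4.58 + 0.2175 + 0.288 + 0.0136 + 0.032 = 5.357 m²·K/W
Q = A·ΔT/R = 161 × 41.1 / 5.357 = 1235 W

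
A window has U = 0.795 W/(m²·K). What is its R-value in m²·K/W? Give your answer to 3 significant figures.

R = 1/U = 1/0.795 = 1.258

1.26 m²·K/W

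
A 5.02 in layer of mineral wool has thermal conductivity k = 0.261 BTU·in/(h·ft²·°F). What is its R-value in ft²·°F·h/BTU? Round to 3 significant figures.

R = L/k = 5.02/0.261 = 19.23 ft²·°F·h/BTU

19.2 ft²·°F·h/BTU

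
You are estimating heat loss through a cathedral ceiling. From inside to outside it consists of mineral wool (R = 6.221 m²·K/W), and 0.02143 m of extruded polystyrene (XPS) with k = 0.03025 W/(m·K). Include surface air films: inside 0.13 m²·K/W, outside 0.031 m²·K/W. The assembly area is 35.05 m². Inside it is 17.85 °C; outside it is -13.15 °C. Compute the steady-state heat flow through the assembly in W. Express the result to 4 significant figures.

153.2 W

0.02143/0.03025 = 0.70843
R_total = 0.13 + 6.221 + 0.70843 + 0.031 = 7.0904 m²·K/W
Q = A·ΔT/R = 35.05 × (17.85 − (-13.15)) / 7.0904 = 153.24 W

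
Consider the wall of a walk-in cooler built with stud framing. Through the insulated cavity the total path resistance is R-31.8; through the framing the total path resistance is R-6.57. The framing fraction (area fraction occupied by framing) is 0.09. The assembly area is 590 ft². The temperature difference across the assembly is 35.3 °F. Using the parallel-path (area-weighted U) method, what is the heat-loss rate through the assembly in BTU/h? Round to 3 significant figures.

881 BTU/h

U_eff = 0.91/31.8 + 0.09/6.57 = 0.02862 + 0.0137 = 0.04231
R_eff = 1/U_eff = 23.63 ft²·°F·h/BTU
Q = 590 × 35.3 / 23.63 = 881.3 BTU/h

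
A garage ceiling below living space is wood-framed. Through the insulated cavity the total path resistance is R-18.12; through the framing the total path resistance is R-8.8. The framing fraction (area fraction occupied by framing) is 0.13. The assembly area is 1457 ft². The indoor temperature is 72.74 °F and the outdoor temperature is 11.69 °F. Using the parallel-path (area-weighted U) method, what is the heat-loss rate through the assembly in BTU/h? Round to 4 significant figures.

5585 BTU/h

U_eff = 0.87/18.12 + 0.13/8.8 = 0.048013 + 0.014773 = 0.062786
R_eff = 1/U_eff = 15.927 ft²·°F·h/BTU
Q = 1457 × (72.74 − 11.69) / 15.927 = 5584.8 BTU/h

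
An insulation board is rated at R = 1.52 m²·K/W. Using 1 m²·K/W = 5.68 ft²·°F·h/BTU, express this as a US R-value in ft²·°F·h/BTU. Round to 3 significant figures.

R_US = 1.52 × 5.68 = 8.634

8.63 ft²·°F·h/BTU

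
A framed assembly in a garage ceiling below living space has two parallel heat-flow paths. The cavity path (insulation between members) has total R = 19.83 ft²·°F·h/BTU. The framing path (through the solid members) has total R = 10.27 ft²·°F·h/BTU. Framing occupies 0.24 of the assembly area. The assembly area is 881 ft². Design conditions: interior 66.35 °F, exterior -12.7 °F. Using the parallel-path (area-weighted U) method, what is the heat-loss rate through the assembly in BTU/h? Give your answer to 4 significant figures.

U_eff = 0.76/19.83 + 0.24/10.27 = 0.038326 + 0.023369 = 0.061695
R_eff = 1/U_eff = 16.209 ft²·°F·h/BTU
Q = 881 × (66.35 − (-12.7)) / 16.209 = 4296.6 BTU/h

4297 BTU/h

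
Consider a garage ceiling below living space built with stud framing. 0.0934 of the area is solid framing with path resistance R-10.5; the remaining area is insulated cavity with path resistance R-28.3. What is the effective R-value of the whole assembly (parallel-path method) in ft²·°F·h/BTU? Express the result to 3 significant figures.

24.4 ft²·°F·h/BTU

U_eff = 0.9066/28.3 + 0.0934/10.5 = 0.03204 + 0.008895 = 0.04093
R_eff = 1/U_eff = 24.43 ft²·°F·h/BTU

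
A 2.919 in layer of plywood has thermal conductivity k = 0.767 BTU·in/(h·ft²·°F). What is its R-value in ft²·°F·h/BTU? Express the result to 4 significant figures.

R = L/k = 2.919/0.767 = 3.8057 ft²·°F·h/BTU

3.806 ft²·°F·h/BTU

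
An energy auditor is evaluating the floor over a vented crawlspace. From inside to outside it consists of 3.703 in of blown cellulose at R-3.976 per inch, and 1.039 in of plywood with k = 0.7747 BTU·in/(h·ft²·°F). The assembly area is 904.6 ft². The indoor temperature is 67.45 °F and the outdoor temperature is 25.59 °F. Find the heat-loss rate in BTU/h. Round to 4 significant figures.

2357 BTU/h

3.703 × 3.976 = 14.723
1.039/0.7747 = 1.3412
R_total = 14.723 + 1.3412 = 16.064 ft²·°F·h/BTU
Q = A·ΔT/R = 904.6 × (67.45 − 25.59) / 16.064 = 2357.2 BTU/h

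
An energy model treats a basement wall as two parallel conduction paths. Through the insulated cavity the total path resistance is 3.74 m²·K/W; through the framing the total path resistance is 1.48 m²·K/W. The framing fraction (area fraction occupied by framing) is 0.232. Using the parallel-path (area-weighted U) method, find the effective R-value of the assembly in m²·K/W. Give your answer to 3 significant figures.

U_eff = 0.768/3.74 + 0.232/1.48 = 0.2053 + 0.1568 = 0.3621
R_eff = 1/U_eff = 2.762 m²·K/W

2.76 m²·K/W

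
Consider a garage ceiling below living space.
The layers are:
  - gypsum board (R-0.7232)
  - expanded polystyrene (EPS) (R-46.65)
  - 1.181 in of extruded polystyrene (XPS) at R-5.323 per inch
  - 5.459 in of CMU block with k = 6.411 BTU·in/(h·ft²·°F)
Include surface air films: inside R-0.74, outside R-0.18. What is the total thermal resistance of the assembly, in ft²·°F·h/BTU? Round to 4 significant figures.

55.43 ft²·°F·h/BTU

1.181 × 5.323 = 6.2865
5.459/6.411 = 0.85151
R_total = 0.74 + 0.7232 + 46.65 + 6.2865 + 0.85151 + 0.18 = 55.431 ft²·°F·h/BTU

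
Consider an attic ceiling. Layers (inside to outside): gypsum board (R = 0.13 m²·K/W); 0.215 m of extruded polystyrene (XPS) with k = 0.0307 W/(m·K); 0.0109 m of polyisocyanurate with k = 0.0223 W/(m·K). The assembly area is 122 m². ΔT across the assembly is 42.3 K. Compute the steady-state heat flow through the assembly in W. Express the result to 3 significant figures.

0.215/0.0307 = 7.003
0.0109/0.0223 = 0.4888
R_total = 0.13 + 7.003 + 0.4888 = 7.622 m²·K/W
Q = A·ΔT/R = 122 × 42.3 / 7.622 = 677.1 W

677 W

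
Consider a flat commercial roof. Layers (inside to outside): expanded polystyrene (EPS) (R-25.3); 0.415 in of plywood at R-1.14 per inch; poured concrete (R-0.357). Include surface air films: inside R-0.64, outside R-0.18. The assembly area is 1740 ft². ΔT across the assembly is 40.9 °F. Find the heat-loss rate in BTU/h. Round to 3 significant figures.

0.415 × 1.14 = 0.4731
R_total = 0.64 + 25.3 + 0.4731 + 0.357 + 0.18 = 26.95 ft²·°F·h/BTU
Q = A·ΔT/R = 1740 × 40.9 / 26.95 = 2641 BTU/h

2640 BTU/h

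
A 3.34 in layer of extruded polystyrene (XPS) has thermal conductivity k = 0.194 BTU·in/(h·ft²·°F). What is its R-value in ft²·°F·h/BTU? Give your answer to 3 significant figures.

R = L/k = 3.34/0.194 = 17.22 ft²·°F·h/BTU

17.2 ft²·°F·h/BTU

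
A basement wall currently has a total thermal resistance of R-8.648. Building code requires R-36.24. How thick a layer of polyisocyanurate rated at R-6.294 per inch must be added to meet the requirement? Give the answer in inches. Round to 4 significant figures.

4.384 in

ΔR = 36.24 − 8.648 = 27.592 ft²·°F·h/BTU
L = ΔR / (R/in) = 27.592/6.294 = 4.3839 in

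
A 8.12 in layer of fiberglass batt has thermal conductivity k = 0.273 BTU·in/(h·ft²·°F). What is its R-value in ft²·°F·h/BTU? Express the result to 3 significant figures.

R = L/k = 8.12/0.273 = 29.74 ft²·°F·h/BTU

29.7 ft²·°F·h/BTU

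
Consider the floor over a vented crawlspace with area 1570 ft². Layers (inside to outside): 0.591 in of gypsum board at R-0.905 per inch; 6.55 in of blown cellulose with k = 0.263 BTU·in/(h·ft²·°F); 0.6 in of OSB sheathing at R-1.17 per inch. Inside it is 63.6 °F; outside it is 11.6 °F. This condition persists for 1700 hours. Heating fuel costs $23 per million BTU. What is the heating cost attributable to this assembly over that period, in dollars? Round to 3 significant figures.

0.591 × 0.905 = 0.5349
6.55/0.263 = 24.9
0.6 × 1.17 = 0.702
R_total = 0.5349 + 24.9 + 0.702 = 26.14 ft²·°F·h/BTU
Q = 1570 × (63.6 − 11.6) / 26.14 = 3123 BTU/h
E = 3123 × 1700 = 5309000 BTU
Cost = 5309000/10⁶ × 23 = $122.1

122 dollars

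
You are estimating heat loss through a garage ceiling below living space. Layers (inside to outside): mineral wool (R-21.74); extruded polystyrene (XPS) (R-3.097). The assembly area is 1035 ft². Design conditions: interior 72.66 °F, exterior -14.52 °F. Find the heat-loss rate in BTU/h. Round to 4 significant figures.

R_total = 21.74 + 3.097 = 24.837 ft²·°F·h/BTU
Q = A·ΔT/R = 1035 × (72.66 − (-14.52)) / 24.837 = 3632.9 BTU/h

3633 BTU/h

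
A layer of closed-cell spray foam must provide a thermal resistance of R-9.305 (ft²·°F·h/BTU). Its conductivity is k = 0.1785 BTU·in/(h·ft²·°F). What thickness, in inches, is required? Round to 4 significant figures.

1.661 in

L = R × k = 9.305 × 0.1785 = 1.6609 in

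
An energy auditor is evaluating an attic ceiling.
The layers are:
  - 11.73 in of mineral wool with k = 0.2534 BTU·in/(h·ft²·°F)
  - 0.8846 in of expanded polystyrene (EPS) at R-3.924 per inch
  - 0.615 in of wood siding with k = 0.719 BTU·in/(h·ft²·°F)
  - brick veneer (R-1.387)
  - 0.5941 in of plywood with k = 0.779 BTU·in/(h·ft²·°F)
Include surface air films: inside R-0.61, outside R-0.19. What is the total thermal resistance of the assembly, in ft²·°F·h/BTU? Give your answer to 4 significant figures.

53.57 ft²·°F·h/BTU

11.73/0.2534 = 46.29
0.8846 × 3.924 = 3.4712
0.615/0.719 = 0.85535
0.5941/0.779 = 0.76264
R_total = 0.61 + 46.29 + 3.4712 + 0.85535 + 1.387 + 0.76264 + 0.19 = 53.567 ft²·°F·h/BTU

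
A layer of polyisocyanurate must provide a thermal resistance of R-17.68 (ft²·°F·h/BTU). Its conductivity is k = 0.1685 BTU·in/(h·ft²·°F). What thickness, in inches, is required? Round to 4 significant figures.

L = R × k = 17.68 × 0.1685 = 2.9791 in

2.979 in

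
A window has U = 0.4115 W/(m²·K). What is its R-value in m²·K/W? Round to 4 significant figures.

R = 1/U = 1/0.4115 = 2.4301

2.430 m²·K/W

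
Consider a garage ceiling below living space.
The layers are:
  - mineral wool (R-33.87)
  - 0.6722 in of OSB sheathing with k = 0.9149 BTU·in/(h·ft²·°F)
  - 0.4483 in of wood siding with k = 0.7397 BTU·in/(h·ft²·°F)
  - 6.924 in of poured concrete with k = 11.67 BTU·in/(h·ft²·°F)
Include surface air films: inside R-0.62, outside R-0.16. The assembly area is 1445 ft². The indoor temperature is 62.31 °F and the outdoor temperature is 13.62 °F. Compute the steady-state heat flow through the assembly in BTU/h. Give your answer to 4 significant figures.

0.6722/0.9149 = 0.73473
0.4483/0.7397 = 0.60606
6.924/11.67 = 0.59332
R_total = 0.62 + 33.87 + 0.73473 + 0.60606 + 0.59332 + 0.16 = 36.584 ft²·°F·h/BTU
Q = A·ΔT/R = 1445 × (62.31 − 13.62) / 36.584 = 1923.2 BTU/h

1923 BTU/h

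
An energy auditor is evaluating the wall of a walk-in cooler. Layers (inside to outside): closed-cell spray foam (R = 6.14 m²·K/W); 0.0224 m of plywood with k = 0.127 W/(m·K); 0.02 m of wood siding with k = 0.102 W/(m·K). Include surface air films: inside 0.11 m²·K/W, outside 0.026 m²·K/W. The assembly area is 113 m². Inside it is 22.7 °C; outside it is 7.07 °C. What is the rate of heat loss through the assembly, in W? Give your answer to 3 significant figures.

266 W

0.0224/0.127 = 0.1764
0.02/0.102 = 0.1961
R_total = 0.11 + 6.14 + 0.1764 + 0.1961 + 0.026 = 6.648 m²·K/W
Q = A·ΔT/R = 113 × (22.7 − 7.07) / 6.648 = 265.7 W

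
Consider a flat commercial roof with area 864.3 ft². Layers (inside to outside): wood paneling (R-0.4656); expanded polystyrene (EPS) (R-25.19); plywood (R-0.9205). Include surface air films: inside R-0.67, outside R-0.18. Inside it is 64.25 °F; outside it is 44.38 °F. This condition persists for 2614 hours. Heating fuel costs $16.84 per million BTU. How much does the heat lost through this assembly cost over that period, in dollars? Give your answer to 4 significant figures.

27.56 dollars

R_total = 0.67 + 0.4656 + 25.19 + 0.9205 + 0.18 = 27.426 ft²·°F·h/BTU
Q = 864.3 × (64.25 − 44.38) / 27.426 = 626.18 BTU/h
E = 626.18 × 2614 = 1636800 BTU
Cost = 1636800/10⁶ × 16.84 = $27.564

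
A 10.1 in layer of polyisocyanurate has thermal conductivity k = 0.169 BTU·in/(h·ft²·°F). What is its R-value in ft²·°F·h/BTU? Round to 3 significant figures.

59.8 ft²·°F·h/BTU

R = L/k = 10.1/0.169 = 59.76 ft²·°F·h/BTU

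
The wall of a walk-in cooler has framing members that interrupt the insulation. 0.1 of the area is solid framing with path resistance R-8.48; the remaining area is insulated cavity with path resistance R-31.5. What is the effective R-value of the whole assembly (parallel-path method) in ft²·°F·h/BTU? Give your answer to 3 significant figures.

U_eff = 0.9/31.5 + 0.1/8.48 = 0.02857 + 0.01179 = 0.04036
R_eff = 1/U_eff = 24.77 ft²·°F·h/BTU

24.8 ft²·°F·h/BTU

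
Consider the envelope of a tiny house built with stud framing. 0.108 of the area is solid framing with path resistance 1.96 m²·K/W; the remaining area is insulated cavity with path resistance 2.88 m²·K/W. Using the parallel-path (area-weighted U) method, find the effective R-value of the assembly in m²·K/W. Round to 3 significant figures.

U_eff = 0.892/2.88 + 0.108/1.96 = 0.3097 + 0.0551 = 0.3648
R_eff = 1/U_eff = 2.741 m²·K/W

2.74 m²·K/W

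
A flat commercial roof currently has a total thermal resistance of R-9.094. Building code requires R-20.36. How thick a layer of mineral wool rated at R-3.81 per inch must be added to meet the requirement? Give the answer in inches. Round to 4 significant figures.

ΔR = 20.36 − 9.094 = 11.266 ft²·°F·h/BTU
L = ΔR / (R/in) = 11.266/3.81 = 2.957 in

2.957 in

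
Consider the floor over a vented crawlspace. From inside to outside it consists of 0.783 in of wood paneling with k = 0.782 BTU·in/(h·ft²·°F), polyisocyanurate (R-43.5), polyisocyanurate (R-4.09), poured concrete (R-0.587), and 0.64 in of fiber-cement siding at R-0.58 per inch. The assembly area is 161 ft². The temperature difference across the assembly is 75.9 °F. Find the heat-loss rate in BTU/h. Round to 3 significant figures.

0.783/0.782 = 1.001
0.64 × 0.58 = 0.3712
R_total = 1.001 + 43.5 + 4.09 + 0.587 + 0.3712 = 49.55 ft²·°F·h/BTU
Q = A·ΔT/R = 161 × 75.9 / 49.55 = 246.6 BTU/h

247 BTU/h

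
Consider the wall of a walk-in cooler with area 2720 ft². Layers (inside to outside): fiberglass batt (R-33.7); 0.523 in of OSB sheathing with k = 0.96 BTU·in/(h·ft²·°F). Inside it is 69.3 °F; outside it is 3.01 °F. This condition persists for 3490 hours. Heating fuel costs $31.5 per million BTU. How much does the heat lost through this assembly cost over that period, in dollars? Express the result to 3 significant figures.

0.523/0.96 = 0.5448
R_total = 33.7 + 0.5448 = 34.24 ft²·°F·h/BTU
Q = 2720 × (69.3 − 3.01) / 34.24 = 5265 BTU/h
E = 5265 × 3490 = 18380000 BTU
Cost = 18380000/10⁶ × 31.5 = $578.8

579 dollars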